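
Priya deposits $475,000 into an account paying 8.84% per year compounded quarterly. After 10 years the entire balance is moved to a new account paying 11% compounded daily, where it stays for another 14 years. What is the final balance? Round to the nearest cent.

$5,310,579.12

Phase 1: 475,000·(1 + 0.0221)^40 ≈ 1,138,751.9696.
Phase 2: 1,138,751.9696·(1 + 0.11/365)^5110 ≈ 5,310,579.1175.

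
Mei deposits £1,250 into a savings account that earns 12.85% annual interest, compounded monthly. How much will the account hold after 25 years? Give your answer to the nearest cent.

Periodic rate = 12.85%/12 = 0.0107083; periods = 12·25 = 300.
A = 1,250·(1 + 0.1285/12)^300 ≈ 1,250·24.420466032 ≈ 30,525.5825.

£30,525.58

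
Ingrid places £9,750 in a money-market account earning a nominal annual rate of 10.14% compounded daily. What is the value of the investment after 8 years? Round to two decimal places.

£21,940.95

Periodic rate = 10.14%/365 = 0.000277808; periods = 365·8 = 2920.
A = 9,750·(1 + 0.1014/365)^2920 ≈ 9,750·2.2503535605 ≈ 21,940.9472.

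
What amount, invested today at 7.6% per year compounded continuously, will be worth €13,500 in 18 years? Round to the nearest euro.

€3,437

P = A·e^(−rt) = 13,500·e^(−1.368).
e^(−1.368) ≈ 0.25461568202, so P ≈ 3,437.3117.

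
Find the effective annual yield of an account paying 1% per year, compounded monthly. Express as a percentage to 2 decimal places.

One year is 12 periods at 0.000833333 each: (1 + 0.000833333)^12 ≈ 1.010046.
EAR = 1.010046 − 1 ≈ 1.00460%.

1.00%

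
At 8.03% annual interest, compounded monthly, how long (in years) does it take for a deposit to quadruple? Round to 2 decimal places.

17.32 years

(1 + 0.00669167)^(12t) = 4.
12t = ln 4 / ln(1 + 0.00669167) ≈ 1.3863/0.00666938 ≈ 207.8597.
t ≈ 17.3216.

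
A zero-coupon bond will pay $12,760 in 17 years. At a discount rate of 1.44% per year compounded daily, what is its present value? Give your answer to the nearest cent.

$9,989.36

Growth factor = (1 + 0.0144/365)^6205 ≈ 1.2773596464.
P = 12,760/1.2773596464 ≈ 9,989.3558.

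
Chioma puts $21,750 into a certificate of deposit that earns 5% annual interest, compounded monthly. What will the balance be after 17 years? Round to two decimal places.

$50,797.53

Growth factor = (1 + 0.05/12)^204 ≈ 2.3355188461.
A ≈ 21,750 × 2.3355188461 ≈ 50,797.5349.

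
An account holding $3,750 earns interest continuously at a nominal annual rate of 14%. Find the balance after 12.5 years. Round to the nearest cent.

A = P·e^(rt) = 3,750·e^(0.14·12.5) = 3,750·e^1.75.
e^1.75 ≈ 5.754602676, so A ≈ 21,579.7600.

$21,579.76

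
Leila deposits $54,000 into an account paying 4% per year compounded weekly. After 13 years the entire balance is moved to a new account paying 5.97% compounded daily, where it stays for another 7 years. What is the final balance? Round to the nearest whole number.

After 13 years at 4%: 54,000 × 1.68169145019 ≈ 90,811.3383.
Then 7 years at 5.97%: 90,811.3383 × 1.51871689072 ≈ 137,916.7134.

$137,917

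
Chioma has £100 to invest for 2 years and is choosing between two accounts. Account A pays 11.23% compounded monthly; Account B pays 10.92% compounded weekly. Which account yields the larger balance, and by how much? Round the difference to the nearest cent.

A: (1 + 0.1123/12)^24 ≈ 1.25051513, so 100 × 1.25051513 ≈ 125.0515.
B: (1 + 0.0021)^104 ≈ 1.24379974, so 100 × 1.24379974 ≈ 124.3800.
Difference ≈ 0.6715 in favor of A.

Account A, by £0.67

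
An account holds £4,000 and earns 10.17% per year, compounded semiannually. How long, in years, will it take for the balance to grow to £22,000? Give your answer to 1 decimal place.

We need (1 + 0.05085)^(2t) = 5.5, so 2t = ln 5.5 / ln 1.05085 ≈ 34.3704.
t ≈ 34.3704/2 = 17.1852 years.

17.2 years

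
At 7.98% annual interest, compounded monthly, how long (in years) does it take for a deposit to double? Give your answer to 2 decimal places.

8.71 years

(1 + 0.00665)^(12t) = 2.
12t = ln 2 / ln(1 + 0.00665) ≈ 0.69315/0.00662799 ≈ 104.5788.
t ≈ 8.7149.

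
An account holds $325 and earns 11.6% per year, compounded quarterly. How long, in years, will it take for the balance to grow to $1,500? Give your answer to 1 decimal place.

We need (1 + 0.029)^(4t) = 4.6154, so 4t = ln 4.6154 / ln 1.029 ≈ 53.4988.
t ≈ 53.4988/4 = 13.3747 years.

13.4 years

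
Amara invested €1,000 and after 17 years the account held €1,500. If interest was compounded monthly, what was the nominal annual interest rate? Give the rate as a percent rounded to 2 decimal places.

2.39%

The 204-period growth factor is 1,500/1,000 = 1.5.
r/12 = 1.5^(1/204) − 1 ≈ 0.00198955, so r ≈ 12·0.00198955 = 2.38746%.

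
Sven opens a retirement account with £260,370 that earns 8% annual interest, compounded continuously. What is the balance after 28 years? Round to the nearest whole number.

A = P·e^(rt) = 260,370·e^(0.08·28) = 260,370·e^2.24.
e^2.24 ≈ 9.393331287443, so A ≈ 2,445,741.6673.

£2,445,742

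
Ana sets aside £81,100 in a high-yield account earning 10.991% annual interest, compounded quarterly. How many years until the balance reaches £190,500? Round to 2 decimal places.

(1 + 0.0274775)^(4t) = 190,500/81,100 = 2.349.
4t·ln(1 + 0.0274775) = ln(2.349); 4t = 0.85397/0.0271068 ≈ 31.5039.
t ≈ 7.8760 years.

7.88 years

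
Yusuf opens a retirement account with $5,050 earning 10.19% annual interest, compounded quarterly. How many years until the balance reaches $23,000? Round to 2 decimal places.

15.07 years

(1 + 0.025475)^(4t) = 23,000/5,050 = 4.5545.
4t·ln(1 + 0.025475) = ln(4.5545); 4t = 1.5161/0.0251559 ≈ 60.2684.
t ≈ 15.0671 years.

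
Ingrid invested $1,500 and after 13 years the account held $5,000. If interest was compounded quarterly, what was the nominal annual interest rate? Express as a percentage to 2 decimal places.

The 52-period growth factor is 5,000/1,500 = 3.33333.
r/4 = 3.33333^(1/52) − 1 ≈ 0.0234234, so r ≈ 4·0.0234234 = 9.36938%.

9.37%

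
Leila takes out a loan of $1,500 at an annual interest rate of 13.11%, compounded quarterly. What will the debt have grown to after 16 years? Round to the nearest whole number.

$11,816

Growth factor = (1 + 0.032775)^64 ≈ 7.8770909726.
A ≈ 1,500 × 7.8770909726 ≈ 11,815.6365.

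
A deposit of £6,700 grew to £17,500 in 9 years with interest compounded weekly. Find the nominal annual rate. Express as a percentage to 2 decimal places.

(1 + r/52)^468 = 17,500/6,700 = 2.61194.
1 + r/52 = 2.61194^(1/468) ≈ 1.002054, so r/52 ≈ 0.00205359.
r ≈ 52·0.00205359 = 10.67865%.

10.68%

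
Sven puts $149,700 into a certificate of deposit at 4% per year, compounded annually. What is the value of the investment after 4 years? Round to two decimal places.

$175,127.83

Growth factor = (1 + 0.04)^4 ≈ 1.16985856.
A ≈ 149,700 × 1.16985856 ≈ 175,127.8264.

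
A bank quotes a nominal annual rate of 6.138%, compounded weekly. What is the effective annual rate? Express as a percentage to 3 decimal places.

6.326%

One year is 52 periods at 0.00118038 each: (1 + 0.00118038)^52 ≈ 1.063264.
EAR = 1.063264 − 1 ≈ 6.32644%.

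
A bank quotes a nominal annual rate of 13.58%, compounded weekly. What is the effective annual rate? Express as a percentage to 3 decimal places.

14.525%

EAR = (1 + 13.58%/52)^52 − 1 = (1 + 0.00261154)^52 − 1.
(1 + 0.00261154)^52 ≈ 1.14525, so EAR ≈ 14.52500%.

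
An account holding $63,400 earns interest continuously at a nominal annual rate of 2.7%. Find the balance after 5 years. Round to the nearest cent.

$72,563.63

A = P·e^(rt) = 63,400·e^(0.027·5) = 63,400·e^0.135.
e^0.135 ≈ 1.1445367844, so A ≈ 72,563.6321.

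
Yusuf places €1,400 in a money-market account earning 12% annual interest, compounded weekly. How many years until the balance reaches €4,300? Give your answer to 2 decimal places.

We need (1 + 0.00230769)^(52t) = 3.0714, so 52t = ln 3.0714 / ln 1.002308 ≈ 486.8227.
t ≈ 486.8227/52 = 9.3620 years.

9.36 years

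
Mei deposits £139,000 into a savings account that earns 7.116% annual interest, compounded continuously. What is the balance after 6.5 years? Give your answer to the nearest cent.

£220,746.27

A = P·e^(rt) = 139,000·e^(0.07116·6.5) = 139,000·e^0.46254.
e^0.46254 ≈ 1.58810264715, so A ≈ 220,746.2680.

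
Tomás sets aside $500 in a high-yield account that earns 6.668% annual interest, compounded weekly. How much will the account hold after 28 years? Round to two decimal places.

Periodic rate = 6.668%/52 = 0.00128231; periods = 52·28 = 1456.
A = 500·(1 + 0.06668/52)^1456 ≈ 500·6.461386753 ≈ 3,230.6934.

$3,230.69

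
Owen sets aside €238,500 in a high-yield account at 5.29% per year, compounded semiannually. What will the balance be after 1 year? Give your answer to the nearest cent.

Growth factor = (1 + 0.02645)^2 ≈ 1.0535996025.
A ≈ 238,500 × 1.0535996025 ≈ 251,283.5052.

€251,283.51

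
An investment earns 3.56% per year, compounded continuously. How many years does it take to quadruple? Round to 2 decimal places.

e^(0.0356t) = 4, so 0.0356t = ln 4 ≈ 1.3863.
t ≈ 1.3863/0.0356 ≈ 38.9409.

38.94 years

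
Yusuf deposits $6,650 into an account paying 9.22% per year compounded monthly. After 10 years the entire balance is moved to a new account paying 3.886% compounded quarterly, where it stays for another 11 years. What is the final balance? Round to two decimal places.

$25,495.19

After 10 years at 9.22%: 6,650 × 2.5054692001 ≈ 16,661.3702.
Then 11 years at 3.886%: 16,661.3702 × 1.5301977324 ≈ 25,495.1909.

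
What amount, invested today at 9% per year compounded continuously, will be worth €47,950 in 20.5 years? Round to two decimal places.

P = A·e^(−rt) = 47,950·e^(−1.845).
e^(−1.845) ≈ 0.15802532089, so P ≈ 7,577.3141.

€7,577.31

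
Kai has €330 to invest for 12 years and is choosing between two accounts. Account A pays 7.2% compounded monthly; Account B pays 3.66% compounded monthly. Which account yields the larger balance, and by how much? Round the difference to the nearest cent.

Account A, by €269.31

Account A growth factor: (1 + 0.006)^144 ≈ 2.36651479; balance ≈ 780.9499.
Account B growth factor: (1 + 0.00305)^144 ≈ 1.55042886; balance ≈ 511.6415.
Account A is larger by 269.3084.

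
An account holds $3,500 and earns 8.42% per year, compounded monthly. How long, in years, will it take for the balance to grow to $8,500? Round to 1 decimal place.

(1 + 0.00701667)^(12t) = 8,500/3,500 = 2.4286.
12t·ln(1 + 0.00701667) = ln(2.4286); 12t = 0.8873/0.00699216 ≈ 126.8996.
t ≈ 10.5750 years.

10.6 years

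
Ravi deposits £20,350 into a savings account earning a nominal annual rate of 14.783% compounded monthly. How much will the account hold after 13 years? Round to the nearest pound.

£137,432

Growth factor = (1 + 0.14783/12)^156 ≈ 6.75341905304.
A ≈ 20,350 × 6.75341905304 ≈ 137,432.0777.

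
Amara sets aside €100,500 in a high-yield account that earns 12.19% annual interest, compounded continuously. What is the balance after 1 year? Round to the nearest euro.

€113,529

A = P·e^(rt) = 100,500·e^(0.1219·1) = 100,500·e^0.1219.
e^0.1219 ≈ 1.12964113202, so A ≈ 113,528.9338.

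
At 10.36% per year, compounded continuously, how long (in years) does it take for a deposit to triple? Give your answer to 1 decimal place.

e^(0.1036t) = 3, so 0.1036t = ln 3 ≈ 1.0986.
t ≈ 1.0986/0.1036 ≈ 10.6044.

10.6 years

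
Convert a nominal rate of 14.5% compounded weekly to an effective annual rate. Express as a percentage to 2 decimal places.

15.58%

One year is 52 periods at 0.00278846 each: (1 + 0.00278846)^52 ≈ 1.155806.
EAR = 1.155806 − 1 ≈ 15.58063%.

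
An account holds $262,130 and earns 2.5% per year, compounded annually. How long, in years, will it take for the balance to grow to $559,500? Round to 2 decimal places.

30.71 years

(1 + 0.025)^t = 559,500/262,130 = 2.1344.
t·ln(1 + 0.025) = ln(2.1344); t = 0.7582/0.0246926 ≈ 30.7057.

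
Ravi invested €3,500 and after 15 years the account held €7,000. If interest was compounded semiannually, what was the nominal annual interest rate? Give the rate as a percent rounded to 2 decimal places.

4.67%

(1 + r/2)^30 = 7,000/3,500 = 2.
1 + r/2 = 2^(1/30) ≈ 1.023374, so r/2 ≈ 0.0233739.
r ≈ 2·0.0233739 = 4.67478%.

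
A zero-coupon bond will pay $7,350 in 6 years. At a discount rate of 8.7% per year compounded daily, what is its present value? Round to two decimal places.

Growth factor = (1 + 0.087/365)^2190 ≈ 1.685290241.
P = 7,350/1.685290241 ≈ 4,361.2666.

$4,361.27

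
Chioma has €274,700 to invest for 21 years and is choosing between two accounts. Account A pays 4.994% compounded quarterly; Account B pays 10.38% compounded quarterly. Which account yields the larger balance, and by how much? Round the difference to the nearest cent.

Account A growth factor: (1 + 0.012485)^84 ≈ 2.83558205416; balance ≈ 778,934.3903.
Account B growth factor: (1 + 0.02595)^84 ≈ 8.602020004133; balance ≈ 2,362,974.8951.
Account B is larger by 1,584,040.5049.

Account B, by €1,584,040.50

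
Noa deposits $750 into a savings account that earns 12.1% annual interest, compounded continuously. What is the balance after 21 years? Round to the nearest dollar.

A = P·e^(rt) = 750·e^(0.121·21) = 750·e^2.541.
e^2.541 ≈ 12.69235698, so A ≈ 9,519.2677.

$9,519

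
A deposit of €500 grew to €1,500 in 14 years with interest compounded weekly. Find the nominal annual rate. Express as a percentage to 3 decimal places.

7.853%

The 728-period growth factor is 1,500/500 = 3.
r/52 = 3^(1/728) − 1 ≈ 0.00151022, so r ≈ 52·0.00151022 = 7.85315%.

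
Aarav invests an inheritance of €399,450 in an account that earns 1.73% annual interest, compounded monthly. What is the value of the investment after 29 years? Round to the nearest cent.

Periodic rate = 1.73%/12 = 0.00144167; periods = 12·29 = 348.
A = 399,450·(1 + 0.0173/12)^348 ≈ 399,450·1.65092990033 ≈ 659,463.9487.

€659,463.95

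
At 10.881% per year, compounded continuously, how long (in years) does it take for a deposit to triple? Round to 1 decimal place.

10.1 years

e^(0.10881t) = 3, so 0.10881t = ln 3 ≈ 1.0986.
t ≈ 1.0986/0.10881 ≈ 10.0966.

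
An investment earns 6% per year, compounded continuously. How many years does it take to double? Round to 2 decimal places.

e^(0.06t) = 2, so 0.06t = ln 2 ≈ 0.69315.
t ≈ 0.69315/0.06 ≈ 11.5525.

11.55 years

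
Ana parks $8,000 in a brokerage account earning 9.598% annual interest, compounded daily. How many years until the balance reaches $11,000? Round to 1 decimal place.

We need (1 + 0.000262959)^(365t) = 1.375, so 365t = ln 1.375 / ln 1.000263 ≈ 1211.1991.
t ≈ 1211.1991/365 = 3.3184 years.

3.3 years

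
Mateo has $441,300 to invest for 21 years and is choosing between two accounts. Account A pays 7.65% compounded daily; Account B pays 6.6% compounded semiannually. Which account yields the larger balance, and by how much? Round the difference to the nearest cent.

A: (1 + 0.0765/365)^7665 ≈ 4.984492890318, so 441,300 × 4.984492890318 ≈ 2,199,656.7125.
B: (1 + 0.033)^42 ≈ 3.910330846048, so 441,300 × 3.910330846048 ≈ 1,725,629.0024.
Difference ≈ 474,027.7101 in favor of A.

Account A, by $474,027.71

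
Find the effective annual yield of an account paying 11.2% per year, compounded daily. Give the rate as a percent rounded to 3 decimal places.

11.849%

One year is 365 periods at 0.000306849 each: (1 + 0.000306849)^365 ≈ 1.118494.
EAR = 1.118494 − 1 ≈ 11.84936%.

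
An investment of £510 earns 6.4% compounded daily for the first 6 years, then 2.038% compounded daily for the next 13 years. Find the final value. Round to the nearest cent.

Phase 1: 510·(1 + 0.064/365)^2190 ≈ 748.7290.
Phase 2: 748.7290·(1 + 0.02038/365)^4745 ≈ 975.8508.

£975.85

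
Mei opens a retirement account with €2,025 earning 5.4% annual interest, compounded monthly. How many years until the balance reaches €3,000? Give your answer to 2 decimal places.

(1 + 0.0045)^(12t) = 3,000/2,025 = 1.4815.
12t·ln(1 + 0.0045) = ln(1.4815); 12t = 0.39304/0.00448991 ≈ 87.5392.
t ≈ 7.2949 years.

7.29 years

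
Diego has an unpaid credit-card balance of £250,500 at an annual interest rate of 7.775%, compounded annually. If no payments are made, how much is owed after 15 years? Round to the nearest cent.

£770,155.11

Growth factor = (1 + 0.07775)^15 ≈ 3.07447150956.
A ≈ 250,500 × 3.07447150956 ≈ 770,155.1131.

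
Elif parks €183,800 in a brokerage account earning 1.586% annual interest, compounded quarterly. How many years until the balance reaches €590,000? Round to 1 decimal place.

We need (1 + 0.003965)^(4t) = 3.21, so 4t = ln 3.21 / ln 1.003965 ≈ 294.7251.
t ≈ 294.7251/4 = 73.6813 years.

73.7 years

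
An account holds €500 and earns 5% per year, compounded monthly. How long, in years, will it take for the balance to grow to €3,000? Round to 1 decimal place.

(1 + 0.00416667)^(12t) = 3,000/500 = 6.
12t·ln(1 + 0.00416667) = ln(6); 12t = 1.7918/0.00415801 ≈ 430.9175.
t ≈ 35.9098 years.

35.9 years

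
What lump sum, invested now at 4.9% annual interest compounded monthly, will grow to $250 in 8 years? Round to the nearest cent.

$169.06

Growth factor = (1 + 0.049/12)^96 ≈ 1.47875695.
P = 250/1.47875695 ≈ 169.0609.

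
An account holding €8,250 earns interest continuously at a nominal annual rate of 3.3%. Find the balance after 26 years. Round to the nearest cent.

€19,457.12

A = P·e^(rt) = 8,250·e^(0.033·26) = 8,250·e^0.858.
e^0.858 ≈ 2.3584390955, so A ≈ 19,457.1225.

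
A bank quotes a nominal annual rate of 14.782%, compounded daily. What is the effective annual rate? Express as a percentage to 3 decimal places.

EAR = (1 + 14.782%/365)^365 − 1 = (1 + 0.000404986)^365 − 1.
(1 + 0.000404986)^365 ≈ 1.15927, so EAR ≈ 15.92695%.

15.927%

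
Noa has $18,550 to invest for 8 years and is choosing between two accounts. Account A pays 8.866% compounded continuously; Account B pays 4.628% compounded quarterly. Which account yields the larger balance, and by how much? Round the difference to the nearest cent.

Account A, by $10,898.49

Account A growth factor: e^(0.08866·8) = e^0.70928 ≈ 2.032527312; balance ≈ 37,703.3816.
Account B growth factor: (1 + 0.01157)^32 ≈ 1.445007541; balance ≈ 26,804.8899.
Account A is larger by 10,898.4918.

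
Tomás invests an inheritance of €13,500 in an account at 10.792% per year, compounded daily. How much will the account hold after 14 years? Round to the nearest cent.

€61,151.01

Growth factor = (1 + 0.10792/365)^5110 ≈ 4.5297043938.
A ≈ 13,500 × 4.5297043938 ≈ 61,151.0093.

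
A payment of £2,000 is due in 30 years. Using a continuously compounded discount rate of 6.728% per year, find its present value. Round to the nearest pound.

£266

P = A·e^(−rt) = 2,000·e^(−2.0184).
e^(−2.0184) ≈ 0.1328678837, so P ≈ 265.7358.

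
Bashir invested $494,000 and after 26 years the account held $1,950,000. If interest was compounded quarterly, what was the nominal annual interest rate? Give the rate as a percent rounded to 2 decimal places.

5.32%

(1 + r/4)^104 = 1,950,000/494,000 = 3.94737.
1 + r/4 = 3.94737^(1/104) ≈ 1.01329, so r/4 ≈ 0.0132899.
r ≈ 4·0.0132899 = 5.31597%.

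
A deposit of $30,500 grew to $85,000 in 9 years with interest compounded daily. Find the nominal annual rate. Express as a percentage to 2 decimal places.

(1 + r/365)^3285 = 85,000/30,500 = 2.78689.
1 + r/365 = 2.78689^(1/3285) ≈ 1.000312, so r/365 ≈ 0.00031205.
r ≈ 365·0.00031205 = 11.38983%.

11.39%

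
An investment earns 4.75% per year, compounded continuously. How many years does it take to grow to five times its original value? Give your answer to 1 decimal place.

33.9 years

e^(0.0475t) = 5, so 0.0475t = ln 5 ≈ 1.6094.
t ≈ 1.6094/0.0475 ≈ 33.8829.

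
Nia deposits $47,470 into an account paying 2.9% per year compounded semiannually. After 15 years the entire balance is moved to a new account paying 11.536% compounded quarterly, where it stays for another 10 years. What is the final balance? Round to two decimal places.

After 15 years at 2.9%: 47,470 × 1.54014475462 ≈ 73,110.6715.
Then 10 years at 11.536%: 73,110.6715 × 3.11826937295 ≈ 227,978.7678.

$227,978.77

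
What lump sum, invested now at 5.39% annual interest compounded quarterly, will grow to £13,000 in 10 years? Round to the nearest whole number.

£7,611

Periodic rate = 5.39%/4 = 0.013475; 40 periods.
P = 13,000/(1 + 0.013475)^40 ≈ 13,000/1.708132698 ≈ 7,610.6499.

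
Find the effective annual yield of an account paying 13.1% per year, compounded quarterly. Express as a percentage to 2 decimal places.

EAR = (1 + 13.1%/4)^4 − 1 = (1 + 0.03275)^4 − 1.
(1 + 0.03275)^4 ≈ 1.137577, so EAR ≈ 13.75770%.

13.76%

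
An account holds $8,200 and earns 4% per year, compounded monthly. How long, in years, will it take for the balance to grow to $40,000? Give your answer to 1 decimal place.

We need (1 + 0.00333333)^(12t) = 4.878, so 12t = ln 4.878 / ln 1.003333 ≈ 476.2155.
t ≈ 476.2155/12 = 39.6846 years.

39.7 years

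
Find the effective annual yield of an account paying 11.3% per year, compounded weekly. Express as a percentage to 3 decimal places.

11.949%

One year is 52 periods at 0.00217308 each: (1 + 0.00217308)^52 ≈ 1.119495.
EAR = 1.119495 − 1 ≈ 11.94947%.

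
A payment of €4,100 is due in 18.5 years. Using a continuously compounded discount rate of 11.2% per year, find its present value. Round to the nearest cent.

€516.33

P = A·e^(−rt) = 4,100·e^(−2.072).
e^(−2.072) ≈ 0.1259336623, so P ≈ 516.3280.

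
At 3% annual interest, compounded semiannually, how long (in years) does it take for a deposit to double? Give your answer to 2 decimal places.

23.28 years

(1 + 0.015)^(2t) = 2.
2t = ln 2 / ln(1 + 0.015) ≈ 0.69315/0.0148886 ≈ 46.5555.
t ≈ 23.2778.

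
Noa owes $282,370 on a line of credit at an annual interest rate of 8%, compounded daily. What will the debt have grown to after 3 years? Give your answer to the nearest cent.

$358,953.18

Periodic rate = 8%/365 = 0.000219178; periods = 365·3 = 1095.
A = 282,370·(1 + 0.08/365)^1095 ≈ 282,370·1.27121572005 ≈ 358,953.1829.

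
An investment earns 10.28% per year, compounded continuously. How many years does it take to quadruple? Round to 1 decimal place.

13.5 years

e^(0.1028t) = 4, so 0.1028t = ln 4 ≈ 1.3863.
t ≈ 1.3863/0.1028 ≈ 13.4854.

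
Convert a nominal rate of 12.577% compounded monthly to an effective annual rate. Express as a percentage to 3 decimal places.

13.328%

One year is 12 periods at 0.0104808 each: (1 + 0.0104808)^12 ≈ 1.133279.
EAR = 1.133279 − 1 ≈ 13.32793%.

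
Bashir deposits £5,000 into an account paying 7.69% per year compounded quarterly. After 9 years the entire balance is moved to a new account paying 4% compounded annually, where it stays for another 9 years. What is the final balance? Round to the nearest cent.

£14,125.13

After 9 years at 7.69%: 5,000 × 1.984825984 ≈ 9,924.1299.
Then 9 years at 4%: 9,924.1299 × 1.4233118124 ≈ 14,125.1313.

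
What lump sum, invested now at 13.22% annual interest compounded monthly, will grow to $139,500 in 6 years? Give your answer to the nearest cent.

$63,383.40

Growth factor = (1 + 0.1322/12)^72 ≈ 2.20089174439.
P = 139,500/2.20089174439 ≈ 63,383.3992.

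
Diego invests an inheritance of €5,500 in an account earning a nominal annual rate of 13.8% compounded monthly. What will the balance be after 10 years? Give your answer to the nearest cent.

€21,690.48

Periodic rate = 13.8%/12 = 0.0115; periods = 12·10 = 120.
A = 5,500·(1 + 0.0115)^120 ≈ 5,500·3.9437234499 ≈ 21,690.4790.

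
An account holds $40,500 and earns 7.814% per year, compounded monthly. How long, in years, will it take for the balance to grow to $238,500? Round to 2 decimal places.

22.76 years

(1 + 0.00651167)^(12t) = 238,500/40,500 = 5.8889.
12t·ln(1 + 0.00651167) = ln(5.8889); 12t = 1.7731/0.00649056 ≈ 273.1764.
t ≈ 22.7647 years.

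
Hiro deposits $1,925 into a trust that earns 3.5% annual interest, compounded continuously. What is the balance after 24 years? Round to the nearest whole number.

A = P·e^(rt) = 1,925·e^(0.035·24) = 1,925·e^0.84.
e^0.84 ≈ 2.316366977, so A ≈ 4,459.0064.

$4,459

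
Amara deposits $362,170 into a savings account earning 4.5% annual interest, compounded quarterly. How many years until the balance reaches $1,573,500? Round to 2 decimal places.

(1 + 0.01125)^(4t) = 1,573,500/362,170 = 4.3446.
4t·ln(1 + 0.01125) = ln(4.3446); 4t = 1.4689/0.0111872 ≈ 131.3059.
t ≈ 32.8265 years.

32.83 years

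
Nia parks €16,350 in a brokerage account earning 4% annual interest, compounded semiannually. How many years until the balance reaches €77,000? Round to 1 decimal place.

We need (1 + 0.02)^(2t) = 4.7095, so 2t = ln 4.7095 / ln 1.02 ≈ 78.2511.
t ≈ 78.2511/2 = 39.1256 years.

39.1 years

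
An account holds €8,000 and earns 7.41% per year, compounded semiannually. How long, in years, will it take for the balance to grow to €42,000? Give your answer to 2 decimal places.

22.79 years

We need (1 + 0.03705)^(2t) = 5.25, so 2t = ln 5.25 / ln 1.03705 ≈ 45.5806.
t ≈ 45.5806/2 = 22.7903 years.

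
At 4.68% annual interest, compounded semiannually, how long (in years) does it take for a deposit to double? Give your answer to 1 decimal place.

(1 + 0.0234)^(2t) = 2.
2t = ln 2 / ln(1 + 0.0234) ≈ 0.69315/0.0231304 ≈ 29.9669.
t ≈ 14.9835.

15.0 years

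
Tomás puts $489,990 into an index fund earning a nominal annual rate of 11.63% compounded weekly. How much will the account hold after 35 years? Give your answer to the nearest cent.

$28,576,496.08

Growth factor = (1 + 0.1163/52)^1820 ≈ 58.320569967247.
A ≈ 489,990 × 58.320569967247 ≈ 28,576,496.0783.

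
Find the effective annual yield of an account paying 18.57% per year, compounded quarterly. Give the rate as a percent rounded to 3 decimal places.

One year is 4 periods at 0.046425 each: (1 + 0.046425)^4 ≈ 1.199037.
EAR = 1.199037 − 1 ≈ 19.90366%.

19.904%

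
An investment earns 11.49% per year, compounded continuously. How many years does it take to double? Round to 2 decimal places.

6.03 years

e^(0.1149t) = 2, so 0.1149t = ln 2 ≈ 0.69315.
t ≈ 0.69315/0.1149 ≈ 6.0326.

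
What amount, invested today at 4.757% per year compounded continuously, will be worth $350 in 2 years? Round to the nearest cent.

P = A·e^(−rt) = 350·e^(−0.09514).
e^(−0.09514) ≈ 0.909245631, so P ≈ 318.2360.

$318.24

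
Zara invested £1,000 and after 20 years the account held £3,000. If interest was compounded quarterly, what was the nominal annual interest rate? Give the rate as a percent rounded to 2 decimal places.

The 80-period growth factor is 3,000/1,000 = 3.
r/4 = 3^(1/80) − 1 ≈ 0.0138274, so r ≈ 4·0.0138274 = 5.53095%.

5.53%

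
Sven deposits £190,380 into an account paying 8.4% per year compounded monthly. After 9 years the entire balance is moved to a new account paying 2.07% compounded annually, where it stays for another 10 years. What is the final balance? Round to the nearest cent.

Phase 1: 190,380·(1 + 0.007)^108 ≈ 404,393.4776.
Phase 2: 404,393.4776·(1 + 0.0207)^10 ≈ 496,346.8728.

£496,346.87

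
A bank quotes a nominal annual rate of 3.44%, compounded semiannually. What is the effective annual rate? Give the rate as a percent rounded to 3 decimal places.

One year is 2 periods at 0.0172 each: (1 + 0.0172)^2 ≈ 1.034696.
EAR = 1.034696 − 1 ≈ 3.46958%.

3.470%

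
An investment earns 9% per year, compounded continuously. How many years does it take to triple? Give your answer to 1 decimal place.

12.2 years

e^(0.09t) = 3, so 0.09t = ln 3 ≈ 1.0986.
t ≈ 1.0986/0.09 ≈ 12.2068.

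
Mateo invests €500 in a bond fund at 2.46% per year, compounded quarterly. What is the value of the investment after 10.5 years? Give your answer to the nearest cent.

€646.85

Growth factor = (1 + 0.00615)^42 ≈ 1.29370341.
A ≈ 500 × 1.29370341 ≈ 646.8517.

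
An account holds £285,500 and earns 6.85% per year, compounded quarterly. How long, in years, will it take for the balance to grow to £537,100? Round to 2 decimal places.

9.30 years

We need (1 + 0.017125)^(4t) = 1.8813, so 4t = ln 1.8813 / ln 1.017125 ≈ 37.2168.
t ≈ 37.2168/4 = 9.3042 years.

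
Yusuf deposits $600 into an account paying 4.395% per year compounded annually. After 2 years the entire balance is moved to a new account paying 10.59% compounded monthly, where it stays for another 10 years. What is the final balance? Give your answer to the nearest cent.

Phase 1: 600·(1 + 0.04395)^2 ≈ 653.8990.
Phase 2: 653.8990·(1 + 0.008825)^120 ≈ 1,876.7697.

$1,876.77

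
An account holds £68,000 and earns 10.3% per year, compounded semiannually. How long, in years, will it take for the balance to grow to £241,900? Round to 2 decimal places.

(1 + 0.0515)^(2t) = 241,900/68,000 = 3.5574.
2t·ln(1 + 0.0515) = ln(3.5574); 2t = 1.269/0.0502177 ≈ 25.2703.
t ≈ 12.6351 years.

12.64 years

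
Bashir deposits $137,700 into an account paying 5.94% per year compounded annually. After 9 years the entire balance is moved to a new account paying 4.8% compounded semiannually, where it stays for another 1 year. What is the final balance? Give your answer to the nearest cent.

$242,702.12

After 9 years at 5.94%: 137,700 × 1.68089164073 ≈ 231,458.7789.
Then 1 years at 4.8%: 231,458.7789 × 1.048576 ≈ 242,702.1206.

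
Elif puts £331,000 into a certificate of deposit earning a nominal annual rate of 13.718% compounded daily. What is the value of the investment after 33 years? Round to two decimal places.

Periodic rate = 13.718%/365 = 0.000375836; periods = 365·33 = 12045.
A = 331,000·(1 + 0.13718/365)^12045 ≈ 331,000·92.396538926747 ≈ 30,583,254.3848.

£30,583,254.38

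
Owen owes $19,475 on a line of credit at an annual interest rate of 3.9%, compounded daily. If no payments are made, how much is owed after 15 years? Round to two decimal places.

Growth factor = (1 + 0.039/365)^5475 ≈ 1.7949348909.
A ≈ 19,475 × 1.7949348909 ≈ 34,956.3570.

$34,956.36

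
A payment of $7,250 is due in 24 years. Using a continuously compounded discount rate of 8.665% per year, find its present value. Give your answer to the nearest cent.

$906.11

P = A·e^(−rt) = 7,250·e^(−2.0796).
e^(−2.0796) ≈ 0.1249801943, so P ≈ 906.1064.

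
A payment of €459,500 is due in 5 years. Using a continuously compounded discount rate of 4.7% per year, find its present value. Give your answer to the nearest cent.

€363,267.31

P = A·e^(−rt) = 459,500·e^(−0.235).
e^(−0.235) ≈ 0.790570849629, so P ≈ 363,267.3054.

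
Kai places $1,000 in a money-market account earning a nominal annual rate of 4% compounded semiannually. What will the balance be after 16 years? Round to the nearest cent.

$1,884.54

Periodic rate = 4%/2 = 0.02; periods = 2·16 = 32.
A = 1,000·(1 + 0.02)^32 ≈ 1,000·1.884540592 ≈ 1,884.5406.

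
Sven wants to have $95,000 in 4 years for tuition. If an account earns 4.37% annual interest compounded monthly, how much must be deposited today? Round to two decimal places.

Periodic rate = 4.37%/12 = 0.00364167; 48 periods.
P = 95,000/(1 + 0.0437/12)^48 ≈ 95,000/1.190629893 ≈ 79,789.6983.

$79,789.70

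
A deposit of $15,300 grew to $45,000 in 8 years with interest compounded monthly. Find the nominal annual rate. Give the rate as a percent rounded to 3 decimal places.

13.561%

The 96-period growth factor is 45,000/15,300 = 2.94118.
r/12 = 2.94118^(1/96) − 1 ≈ 0.011301, so r ≈ 12·0.011301 = 13.56118%.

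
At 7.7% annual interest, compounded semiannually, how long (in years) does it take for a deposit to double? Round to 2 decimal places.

(1 + 0.0385)^(2t) = 2.
2t = ln 2 / ln(1 + 0.0385) ≈ 0.69315/0.0377774 ≈ 18.3482.
t ≈ 9.1741.

9.17 years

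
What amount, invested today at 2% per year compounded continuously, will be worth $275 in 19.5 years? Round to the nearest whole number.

$186

P = A·e^(−rt) = 275·e^(−0.39).
e^(−0.39) ≈ 0.677056874, so P ≈ 186.1906.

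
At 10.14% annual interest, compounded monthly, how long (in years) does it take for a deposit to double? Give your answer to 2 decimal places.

(1 + 0.00845)^(12t) = 2.
12t = ln 2 / ln(1 + 0.00845) ≈ 0.69315/0.0084145 ≈ 82.3753.
t ≈ 6.8646.

6.86 years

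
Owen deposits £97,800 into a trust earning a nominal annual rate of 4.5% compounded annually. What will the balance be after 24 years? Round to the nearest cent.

Growth factor = (1 + 0.045)^24 ≈ 2.87601383401.
A ≈ 97,800 × 2.87601383401 ≈ 281,274.1530.

£281,274.15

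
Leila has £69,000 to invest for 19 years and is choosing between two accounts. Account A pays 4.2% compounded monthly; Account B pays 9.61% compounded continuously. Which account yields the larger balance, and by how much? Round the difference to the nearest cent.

Account A growth factor: (1 + 0.0035)^228 ≈ 2.21800190979; balance ≈ 153,042.1318.
Account B growth factor: e^(0.0961·19) = e^1.8259 ≈ 6.20838004751; balance ≈ 428,378.2233.
Account B is larger by 275,336.0915.

Account B, by £275,336.09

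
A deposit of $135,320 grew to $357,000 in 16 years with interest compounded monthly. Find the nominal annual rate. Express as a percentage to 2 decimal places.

6.08%

The 192-period growth factor is 357,000/135,320 = 2.63819.
r/12 = 2.63819^(1/192) − 1 ≈ 0.00506536, so r ≈ 12·0.00506536 = 6.07843%.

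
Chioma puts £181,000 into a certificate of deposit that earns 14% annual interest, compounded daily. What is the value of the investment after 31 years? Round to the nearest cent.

£13,872,516.27

Periodic rate = 14%/365 = 0.000383562; periods = 365·31 = 11315.
A = 181,000·(1 + 0.14/365)^11315 ≈ 181,000·76.643736317341 ≈ 13,872,516.2734.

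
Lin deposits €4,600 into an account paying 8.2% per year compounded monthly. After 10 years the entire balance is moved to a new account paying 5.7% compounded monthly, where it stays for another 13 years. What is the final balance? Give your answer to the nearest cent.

After 10 years at 8.2%: 4,600 × 2.264176307 ≈ 10,415.2110.
Then 13 years at 5.7%: 10,415.2110 × 2.0943551007 ≈ 21,813.1503.

€21,813.15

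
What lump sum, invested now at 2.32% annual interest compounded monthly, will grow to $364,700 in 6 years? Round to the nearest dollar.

$317,351

Growth factor = (1 + 0.0232/12)^72 ≈ 1.14919950017.
P = 364,700/1.14919950017 ≈ 317,351.3389.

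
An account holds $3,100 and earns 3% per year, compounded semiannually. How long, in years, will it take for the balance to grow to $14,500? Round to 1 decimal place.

51.8 years

(1 + 0.015)^(2t) = 14,500/3,100 = 4.6774.
2t·ln(1 + 0.015) = ln(4.6774); 2t = 1.5427/0.0148886 ≈ 103.6192.
t ≈ 51.8096 years.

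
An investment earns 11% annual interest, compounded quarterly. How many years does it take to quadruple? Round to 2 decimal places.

12.78 years

(1 + 0.0275)^(4t) = 4.
4t = ln 4 / ln(1 + 0.0275) ≈ 1.3863/0.0271287 ≈ 51.1007.
t ≈ 12.7752.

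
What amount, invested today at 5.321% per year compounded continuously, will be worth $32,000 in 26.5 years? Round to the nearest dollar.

P = A·e^(−rt) = 32,000·e^(−1.410065).
e^(−1.410065) ≈ 0.24412741436, so P ≈ 7,812.0773.

$7,812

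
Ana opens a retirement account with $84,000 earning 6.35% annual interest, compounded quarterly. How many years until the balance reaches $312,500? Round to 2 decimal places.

We need (1 + 0.015875)^(4t) = 3.7202, so 4t = ln 3.7202 / ln 1.015875 ≈ 83.4134.
t ≈ 83.4134/4 = 20.8534 years.

20.85 years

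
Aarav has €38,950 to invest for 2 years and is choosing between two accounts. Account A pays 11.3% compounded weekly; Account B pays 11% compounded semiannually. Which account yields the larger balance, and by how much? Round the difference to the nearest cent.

A: (1 + 0.113/52)^104 ≈ 1.253268323, so 38,950 × 1.253268323 ≈ 48,814.8012.
B: (1 + 0.055)^4 ≈ 1.2388246506, so 38,950 × 1.2388246506 ≈ 48,252.2201.
Difference ≈ 562.5810 in favor of A.

Account A, by €562.58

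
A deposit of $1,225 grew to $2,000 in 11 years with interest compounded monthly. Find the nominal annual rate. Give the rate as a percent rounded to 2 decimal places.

4.46%

(1 + r/12)^132 = 2,000/1,225 = 1.63265.
1 + r/12 = 1.63265^(1/132) ≈ 1.003721, so r/12 ≈ 0.00372059.
r ≈ 12·0.00372059 = 4.46471%.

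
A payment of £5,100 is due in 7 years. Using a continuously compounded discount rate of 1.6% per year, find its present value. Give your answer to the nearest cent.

P = A·e^(−rt) = 5,100·e^(−0.112).
e^(−0.112) ≈ 0.8940442575, so P ≈ 4,559.6257.

£4,559.63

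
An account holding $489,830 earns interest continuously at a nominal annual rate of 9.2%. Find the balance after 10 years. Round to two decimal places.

A = P·e^(rt) = 489,830·e^(0.092·10) = 489,830·e^0.92.
e^0.92 ≈ 2.509290389936, so A ≈ 1,229,125.7117.

$1,229,125.71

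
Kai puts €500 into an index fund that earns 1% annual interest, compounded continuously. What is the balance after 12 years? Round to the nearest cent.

€563.75

A = P·e^(rt) = 500·e^(0.01·12) = 500·e^0.12.
e^0.12 ≈ 1.12749685, so A ≈ 563.7484.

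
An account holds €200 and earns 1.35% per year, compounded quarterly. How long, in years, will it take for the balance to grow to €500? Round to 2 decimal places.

67.99 years

We need (1 + 0.003375)^(4t) = 2.5, so 4t = ln 2.5 / ln 1.003375 ≈ 271.9514.
t ≈ 271.9514/4 = 67.9879 years.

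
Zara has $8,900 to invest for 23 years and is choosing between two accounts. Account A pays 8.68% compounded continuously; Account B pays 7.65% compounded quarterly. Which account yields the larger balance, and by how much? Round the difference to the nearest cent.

Account A, by $14,673.36

Account A growth factor: e^(0.0868·23) = e^1.9964 ≈ 7.3625033207; balance ≈ 65,526.2796.
Account B growth factor: (1 + 0.019125)^92 ≈ 5.7138112599; balance ≈ 50,852.9202.
Account A is larger by 14,673.3593.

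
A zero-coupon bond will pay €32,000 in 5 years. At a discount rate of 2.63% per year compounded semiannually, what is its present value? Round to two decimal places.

Growth factor = (1 + 0.01315)^10 ≈ 1.1395607638.
P = 32,000/1.1395607638 ≈ 28,080.9949.

€28,080.99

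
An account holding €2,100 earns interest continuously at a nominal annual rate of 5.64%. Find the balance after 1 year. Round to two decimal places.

€2,221.84

A = P·e^(rt) = 2,100·e^(0.0564·1) = 2,100·e^0.0564.
e^0.0564 ≈ 1.058020807, so A ≈ 2,221.8437.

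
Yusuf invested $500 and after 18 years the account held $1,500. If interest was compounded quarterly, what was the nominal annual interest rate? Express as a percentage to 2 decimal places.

6.15%

The 72-period growth factor is 1,500/500 = 3.
r/4 = 3^(1/72) − 1 ≈ 0.0153755, so r ≈ 4·0.0153755 = 6.15020%.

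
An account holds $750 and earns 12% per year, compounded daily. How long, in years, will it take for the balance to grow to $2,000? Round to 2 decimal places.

(1 + 0.000328767)^(365t) = 2,000/750 = 2.6667.
365t·ln(1 + 0.000328767) = ln(2.6667); 365t = 0.98083/0.000328713 ≈ 2983.8460.
t ≈ 8.1749 years.

8.17 years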